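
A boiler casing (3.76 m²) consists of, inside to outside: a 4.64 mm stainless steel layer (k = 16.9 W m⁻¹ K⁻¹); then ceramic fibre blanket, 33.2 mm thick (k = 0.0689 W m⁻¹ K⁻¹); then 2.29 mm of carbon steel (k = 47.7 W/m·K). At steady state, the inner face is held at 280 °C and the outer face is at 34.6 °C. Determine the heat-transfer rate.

Resistance network (inner→outer):
  R_stainless steel = L/(kA) = 0.00464/(16.9·3.76) = 7.302×10^-5 K/W
  R_ceramic fibre blanket = L/(kA) = 0.0332/(0.0689·3.76) = 0.1282 K/W
  R_carbon steel = L/(kA) = 0.00229/(47.7·3.76) = 1.277×10^-5 K/W
ΣR = 7.302×10^-5 + 0.1282 + 1.277×10^-5 = 0.1283 K/W
Q = ΔT/ΣR = (280 °C − 34.6 °C)/0.1283 = 1910 W

Q = 1910 W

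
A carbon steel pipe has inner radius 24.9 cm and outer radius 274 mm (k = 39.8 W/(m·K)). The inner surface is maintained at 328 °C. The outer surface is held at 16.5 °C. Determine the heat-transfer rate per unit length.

Q' = 814 kW/m

Q' = 2πk·ΔT/ln(r₂/r₁) = 2π × 39.8 × 311.5 / ln(0.274/0.249) = 8.14×10^5 W/m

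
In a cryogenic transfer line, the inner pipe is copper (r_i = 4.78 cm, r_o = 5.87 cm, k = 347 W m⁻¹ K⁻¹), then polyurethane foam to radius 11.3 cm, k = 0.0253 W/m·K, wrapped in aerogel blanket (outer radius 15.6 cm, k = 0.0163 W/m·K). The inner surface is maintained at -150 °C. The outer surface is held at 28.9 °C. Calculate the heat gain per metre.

Q' = 24.6 W/m

Resistance network (inner→outer):
  R'_copper = ln(0.0587/0.0478)/(2πk) = 0.2054/(2π·347) = 9.422×10^-5 m·K/W
  R'_polyurethane foam = ln(0.113/0.0587)/(2πk) = 0.6549/(2π·0.0253) = 4.120 m·K/W
  R'_aerogel blanket = ln(0.156/0.113)/(2πk) = 0.3225/(2π·0.0163) = 3.149 m·K/W
ΣR = 9.422×10^-5 + 4.120 + 3.149 = 7.269 m·K/W
Q' = ΔT/ΣR = (-150 °C − 28.9 °C)/7.269 = -24.6 W/m
(Negative Q' ⇒ heat flows inward; heat gain = 24.6 W/m.)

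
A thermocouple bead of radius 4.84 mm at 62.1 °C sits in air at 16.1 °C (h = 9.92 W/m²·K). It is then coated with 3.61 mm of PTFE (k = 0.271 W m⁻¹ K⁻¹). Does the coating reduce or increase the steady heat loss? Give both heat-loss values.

Critical radius for a sphere: r_cr = 2k/h = 0.0546 m = 5.46 cm.
Outer radius after coating: r₂ = 0.00484 + 0.00361 = 0.00845 m.
Since r₁ < r_cr and r₂ ≤ r_cr, the coating moves toward the maximum at r_cr — heat loss rises.
Bare: R = 1/(4πr₁²h) = 342.4 K/W; Q = 46/342.4 = 0.134 W.
Coated: R = R_cond + R_conv = 138.3 K/W; Q = 46/138.3 = 0.333 W.

increases: 0.134 → 0.333 W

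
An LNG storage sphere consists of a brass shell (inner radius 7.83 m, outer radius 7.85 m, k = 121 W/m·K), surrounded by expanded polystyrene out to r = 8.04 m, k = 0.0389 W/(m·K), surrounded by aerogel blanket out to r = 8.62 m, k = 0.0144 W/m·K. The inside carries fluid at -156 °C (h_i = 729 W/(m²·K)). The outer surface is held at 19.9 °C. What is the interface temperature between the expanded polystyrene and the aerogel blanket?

Treat each layer as a resistance in series:
  R_conv,in = 1/(4πr²h) = 1/(4π·7.83²·729) = 1.780×10^-6 K/W
  R_brass = (1/7.83 − 1/7.85)/(4πk) = 3.254×10^-4/(4π·121) = 2.140×10^-7 K/W
  R_expanded polystyrene = (1/7.85 − 1/8.04)/(4πk) = 0.003010/(4π·0.0389) = 0.006158 K/W
  R_aerogel blanket = (1/8.04 − 1/8.62)/(4πk) = 0.008369/(4π·0.0144) = 0.04625 K/W
ΣR = 1.780×10^-6 + 2.140×10^-7 + 0.006158 + 0.04625 = 0.05241 K/W
Q = ΔT/ΣR = (-156 °C − 19.9 °C)/0.05241 = -3356 W
From the inner boundary to the expanded polystyrene/aerogel blanket interface, ΣR_partial = 0.006160 K/W.
T_interface = T_in − Q·ΣR_partial = -156 °C − (-3356)(0.006160) = -135 °C

T = -135 °C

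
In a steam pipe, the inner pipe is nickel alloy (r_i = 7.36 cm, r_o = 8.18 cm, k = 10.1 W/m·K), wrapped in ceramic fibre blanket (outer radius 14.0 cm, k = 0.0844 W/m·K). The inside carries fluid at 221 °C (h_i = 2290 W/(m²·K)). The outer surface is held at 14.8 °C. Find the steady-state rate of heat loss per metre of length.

Q' = 203 W/m

Series thermal resistances, inner to outer:
  R'_conv,in = 1/(2πr h) = 1/(2π·0.0736·2290) = 9.443×10^-4 m·K/W
  R'_nickel alloy = ln(0.0818/0.0736)/(2πk) = 0.1056/(2π·10.1) = 0.001665 m·K/W
  R'_ceramic fibre blanket = ln(0.140/0.0818)/(2πk) = 0.5374/(2π·0.0844) = 1.013 m·K/W
ΣR = 9.443×10^-4 + 0.001665 + 1.013 = 1.016 m·K/W
Q' = ΔT/ΣR = (221 °C − 14.8 °C)/1.016 = 203 W/m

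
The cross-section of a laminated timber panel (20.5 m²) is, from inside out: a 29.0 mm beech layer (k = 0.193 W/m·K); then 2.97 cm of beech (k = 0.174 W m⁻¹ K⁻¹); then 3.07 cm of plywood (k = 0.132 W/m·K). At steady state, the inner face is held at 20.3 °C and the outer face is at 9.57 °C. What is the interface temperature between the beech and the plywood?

T = 14.1 °C

Series thermal resistances, inner to outer:
  R_beech = L/(kA) = 0.0290/(0.193·20.5) = 0.007330 K/W
  R_beech = L/(kA) = 0.0297/(0.174·20.5) = 0.008326 K/W
  R_plywood = L/(kA) = 0.0307/(0.132·20.5) = 0.01135 K/W
ΣR = 0.007330 + 0.008326 + 0.01135 = 0.02701 K/W
Q = ΔT/ΣR = (20.3 °C − 9.57 °C)/0.02701 = 397.3 W
From the inner boundary to the beech/plywood interface, ΣR_partial = 0.01566 K/W.
T_interface = T_in − Q·ΣR_partial = 20.3 °C − (397.3)(0.01566) = 14.1 °C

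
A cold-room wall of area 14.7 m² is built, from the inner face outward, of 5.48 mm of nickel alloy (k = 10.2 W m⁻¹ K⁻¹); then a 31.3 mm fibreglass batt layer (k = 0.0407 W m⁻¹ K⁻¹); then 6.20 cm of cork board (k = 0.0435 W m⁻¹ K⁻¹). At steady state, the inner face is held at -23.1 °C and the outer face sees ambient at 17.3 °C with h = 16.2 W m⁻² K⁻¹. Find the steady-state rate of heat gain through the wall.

Series thermal resistances, inner to outer:
  R_nickel alloy = L/(kA) = 0.00548/(10.2·14.7) = 3.655×10^-5 K/W
  R_fibreglass batt = L/(kA) = 0.0313/(0.0407·14.7) = 0.05232 K/W
  R_cork board = L/(kA) = 0.0620/(0.0435·14.7) = 0.09696 K/W
  R_conv,out = 1/(hA) = 1/(16.2·14.7) = 0.004199 K/W
ΣR = 3.655×10^-5 + 0.05232 + 0.09696 + 0.004199 = 0.1535 K/W
Q = ΔT/ΣR = (-23.1 °C − 17.3 °C)/0.1535 = -263 W
(Negative Q ⇒ heat flows inward; heat gain = 263 W.)

Q = 263 W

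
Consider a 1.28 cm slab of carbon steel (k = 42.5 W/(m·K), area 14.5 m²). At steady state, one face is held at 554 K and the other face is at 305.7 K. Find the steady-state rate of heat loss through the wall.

Q = kA·ΔT/L = 42.5 × 14.5 × |554 K − 305.7 K| / 0.0128 = 1.20×10^7 W

Q = 12000 kW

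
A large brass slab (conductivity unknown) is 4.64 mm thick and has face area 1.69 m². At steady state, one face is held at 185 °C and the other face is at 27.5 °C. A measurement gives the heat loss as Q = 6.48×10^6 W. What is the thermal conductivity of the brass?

ΣR = ΔT/Q = |185 − 27.5|/6.48×10^6 = 2.431×10^-5 K/W
L/(kA) = 2.431×10^-5 ⇒ k = 0.00464/(2.431×10^-5·1.69) = 113 W/m·K

k = 113 W/m·K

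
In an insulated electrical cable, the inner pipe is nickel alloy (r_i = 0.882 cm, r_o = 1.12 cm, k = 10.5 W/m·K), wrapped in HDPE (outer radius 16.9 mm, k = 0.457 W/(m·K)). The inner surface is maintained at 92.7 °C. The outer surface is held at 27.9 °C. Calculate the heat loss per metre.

Q' = 441 W/m

Series thermal resistances, inner to outer:
  R'_nickel alloy = ln(0.0112/0.00882)/(2πk) = 0.2389/(2π·10.5) = 0.003621 m·K/W
  R'_HDPE = ln(0.0169/0.0112)/(2πk) = 0.4114/(2π·0.457) = 0.1433 m·K/W
ΣR = 0.003621 + 0.1433 = 0.1469 m·K/W
Q' = ΔT/ΣR = (92.7 °C − 27.9 °C)/0.1469 = 441 W/m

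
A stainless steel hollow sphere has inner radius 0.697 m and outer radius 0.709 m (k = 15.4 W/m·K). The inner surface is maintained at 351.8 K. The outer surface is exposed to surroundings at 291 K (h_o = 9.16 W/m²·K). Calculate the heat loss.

Series thermal resistances, inner to outer:
  R_stainless steel = (1/0.697 − 1/0.709)/(4πk) = 0.02428/(4π·15.4) = 1.255×10^-4 K/W
  R_conv,out = 1/(4πr²h) = 1/(4π·0.709²·9.16) = 0.01728 K/W
ΣR = 1.255×10^-4 + 0.01728 = 0.01741 K/W
Q = ΔT/ΣR = (351.8 K − 291 K)/0.01741 = 3490 W

Q = 3.49 kW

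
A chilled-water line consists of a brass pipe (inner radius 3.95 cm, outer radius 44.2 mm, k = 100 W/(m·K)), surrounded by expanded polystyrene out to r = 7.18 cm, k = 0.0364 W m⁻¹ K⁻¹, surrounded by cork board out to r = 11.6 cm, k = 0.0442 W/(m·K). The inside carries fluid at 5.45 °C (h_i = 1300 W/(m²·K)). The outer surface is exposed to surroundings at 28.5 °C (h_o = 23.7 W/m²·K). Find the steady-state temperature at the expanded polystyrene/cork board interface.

T = 18.0 °C

Series thermal resistances, inner to outer:
  R'_conv,in = 1/(2πr h) = 1/(2π·0.0395·1300) = 0.003099 m·K/W
  R'_brass = ln(0.0442/0.0395)/(2πk) = 0.1124/(2π·100) = 1.789×10^-4 m·K/W
  R'_expanded polystyrene = ln(0.0718/0.0442)/(2πk) = 0.4852/(2π·0.0364) = 2.121 m·K/W
  R'_cork board = ln(0.116/0.0718)/(2πk) = 0.4797/(2π·0.0442) = 1.727 m·K/W
  R'_conv,out = 1/(2πr h) = 1/(2π·0.116·23.7) = 0.05789 m·K/W
ΣR = 0.003099 + 1.789×10^-4 + 2.121 + 1.727 + 0.05789 = 3.909 m·K/W
Q' = ΔT/ΣR = (5.45 °C − 28.5 °C)/3.909 = -5.897 W/m
From the inner boundary to the expanded polystyrene/cork board interface, ΣR_partial = 2.124 m·K/W.
T_interface = T_in − Q'·ΣR_partial = 5.45 °C − (-5.897)(2.124) = 18.0 °C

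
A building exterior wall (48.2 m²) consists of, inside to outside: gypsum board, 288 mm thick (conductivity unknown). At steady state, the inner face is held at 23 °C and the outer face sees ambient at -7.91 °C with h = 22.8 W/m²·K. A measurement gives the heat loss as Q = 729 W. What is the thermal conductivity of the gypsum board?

k = 0.144 W/m·K

ΣR = ΔT/Q = |23 − -7.91|/729 = 0.04240 K/W
Known resistances:
  R_conv,out = 1/(hA) = 1/(22.8·48.2) = 9.100×10^-4 K/W
R_gypsum board = ΣR − ΣR_known = 0.04240 − 9.100×10^-4 = 0.04149 K/W
L/(kA) = 0.04149 ⇒ k = 0.288/(0.04149·48.2) = 0.144 W/m·K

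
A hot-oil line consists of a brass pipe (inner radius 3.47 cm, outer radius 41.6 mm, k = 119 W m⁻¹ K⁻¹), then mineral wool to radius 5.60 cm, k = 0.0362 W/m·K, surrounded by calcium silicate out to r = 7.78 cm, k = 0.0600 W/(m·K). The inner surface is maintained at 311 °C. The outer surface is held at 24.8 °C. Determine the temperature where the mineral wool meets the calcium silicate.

T = 139 °C

Treat each layer as a resistance in series:
  R'_brass = ln(0.0416/0.0347)/(2πk) = 0.1814/(2π·119) = 2.426×10^-4 m·K/W
  R'_mineral wool = ln(0.0560/0.0416)/(2πk) = 0.2973/(2π·0.0362) = 1.307 m·K/W
  R'_calcium silicate = ln(0.0778/0.0560)/(2πk) = 0.3288/(2π·0.0600) = 0.8721 m·K/W
ΣR = 2.426×10^-4 + 1.307 + 0.8721 = 2.179 m·K/W
Q' = ΔT/ΣR = (311 °C − 24.8 °C)/2.179 = 131.3 W/m
From the inner boundary to the mineral wool/calcium silicate interface, ΣR_partial = 1.307 m·K/W.
T_interface = T_in − Q'·ΣR_partial = 311 °C − (131.3)(1.307) = 139 °C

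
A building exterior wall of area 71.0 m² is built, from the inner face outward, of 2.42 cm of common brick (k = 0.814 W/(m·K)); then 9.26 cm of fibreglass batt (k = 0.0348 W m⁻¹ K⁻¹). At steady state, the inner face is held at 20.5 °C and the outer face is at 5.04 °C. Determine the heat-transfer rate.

Q = 408 W

Series thermal resistances, inner to outer:
  R_common brick = L/(kA) = 0.0242/(0.814·71.0) = 4.187×10^-4 K/W
  R_fibreglass batt = L/(kA) = 0.0926/(0.0348·71.0) = 0.03748 K/W
ΣR = 4.187×10^-4 + 0.03748 = 0.03790 K/W
Q = ΔT/ΣR = (20.5 °C − 5.04 °C)/0.03790 = 408 W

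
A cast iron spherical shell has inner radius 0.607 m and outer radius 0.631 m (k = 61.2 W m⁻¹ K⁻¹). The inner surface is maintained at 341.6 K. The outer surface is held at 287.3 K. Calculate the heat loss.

Q = 4πk·ΔT/(1/r₁ − 1/r₂) = 4π × 61.2 × 54.3 / (1/0.607 − 1/0.631) = 6.66×10^5 W

Q = 666 kW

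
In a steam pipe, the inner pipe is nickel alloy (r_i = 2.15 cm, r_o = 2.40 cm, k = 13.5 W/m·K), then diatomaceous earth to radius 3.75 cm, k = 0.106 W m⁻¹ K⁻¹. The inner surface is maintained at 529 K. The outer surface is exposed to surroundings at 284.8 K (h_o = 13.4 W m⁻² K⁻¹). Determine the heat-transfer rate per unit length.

Treat each layer as a resistance in series:
  R'_nickel alloy = ln(0.0240/0.0215)/(2πk) = 0.1100/(2π·13.5) = 0.001297 m·K/W
  R'_diatomaceous earth = ln(0.0375/0.0240)/(2πk) = 0.4463/(2π·0.106) = 0.6701 m·K/W
  R'_conv,out = 1/(2πr h) = 1/(2π·0.0375·13.4) = 0.3167 m·K/W
ΣR = 0.001297 + 0.6701 + 0.3167 = 0.9881 m·K/W
Q' = ΔT/ΣR = (529 K − 284.8 K)/0.9881 = 247 W/m

Q' = 247 W/m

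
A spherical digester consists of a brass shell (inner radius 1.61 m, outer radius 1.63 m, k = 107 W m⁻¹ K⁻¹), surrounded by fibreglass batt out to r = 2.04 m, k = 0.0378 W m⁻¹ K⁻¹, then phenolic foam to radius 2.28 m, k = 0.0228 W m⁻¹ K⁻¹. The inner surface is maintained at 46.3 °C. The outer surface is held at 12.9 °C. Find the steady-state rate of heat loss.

Q = 76.0 W

Series thermal resistances, inner to outer:
  R_brass = (1/1.61 − 1/1.63)/(4πk) = 0.007621/(4π·107) = 5.668×10^-6 K/W
  R_fibreglass batt = (1/1.63 − 1/2.04)/(4πk) = 0.1233/(4π·0.0378) = 0.2596 K/W
  R_phenolic foam = (1/2.04 − 1/2.28)/(4πk) = 0.05160/(4π·0.0228) = 0.1801 K/W
ΣR = 5.668×10^-6 + 0.2596 + 0.1801 = 0.4397 K/W
Q = ΔT/ΣR = (46.3 °C − 12.9 °C)/0.4397 = 76.0 W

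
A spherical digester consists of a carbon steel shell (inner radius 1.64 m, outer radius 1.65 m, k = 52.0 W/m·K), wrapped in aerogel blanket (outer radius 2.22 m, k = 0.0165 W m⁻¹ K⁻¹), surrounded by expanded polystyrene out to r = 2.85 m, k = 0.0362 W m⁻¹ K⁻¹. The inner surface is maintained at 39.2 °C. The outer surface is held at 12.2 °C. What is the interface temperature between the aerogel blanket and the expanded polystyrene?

T = 18.3 °C

Series thermal resistances, inner to outer:
  R_carbon steel = (1/1.64 − 1/1.65)/(4πk) = 0.003695/(4π·52.0) = 5.655×10^-6 K/W
  R_aerogel blanket = (1/1.65 − 1/2.22)/(4πk) = 0.1556/(4π·0.0165) = 0.7505 K/W
  R_expanded polystyrene = (1/2.22 − 1/2.85)/(4πk) = 0.09957/(4π·0.0362) = 0.2189 K/W
ΣR = 5.655×10^-6 + 0.7505 + 0.2189 = 0.9694 K/W
Q = ΔT/ΣR = (39.2 °C − 12.2 °C)/0.9694 = 27.85 W
From the inner boundary to the aerogel blanket/expanded polystyrene interface, ΣR_partial = 0.7505 K/W.
T_interface = T_in − Q·ΣR_partial = 39.2 °C − (27.85)(0.7505) = 18.3 °C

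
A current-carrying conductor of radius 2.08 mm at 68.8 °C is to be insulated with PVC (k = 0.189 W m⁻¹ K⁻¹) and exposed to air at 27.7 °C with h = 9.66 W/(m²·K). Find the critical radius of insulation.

For a cylinder, r_cr = k_ins/h = 0.189/9.66 = 0.0196 m = 1.96 cm

r_cr = 1.96 cm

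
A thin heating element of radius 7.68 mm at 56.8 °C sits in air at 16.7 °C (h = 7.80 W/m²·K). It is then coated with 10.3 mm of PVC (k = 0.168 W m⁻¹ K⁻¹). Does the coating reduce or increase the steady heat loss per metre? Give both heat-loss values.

increases: 15.1 → 20.7 W/m

Critical radius for a cylinder: r_cr = k/h = 0.0215 m = 2.15 cm.
Outer radius after coating: r₂ = 0.00768 + 0.0103 = 0.01798 m.
Since r₁ < r_cr and r₂ ≤ r_cr, the coating moves toward the maximum at r_cr — heat loss rises.
Bare: R = 1/(2πr₁h) = 2.657 m·K/W; Q = 40.1/2.657 = 15.1 W/m.
Coated: R = R_cond + R_conv = 1.941 m·K/W; Q = 40.1/1.941 = 20.7 W/m.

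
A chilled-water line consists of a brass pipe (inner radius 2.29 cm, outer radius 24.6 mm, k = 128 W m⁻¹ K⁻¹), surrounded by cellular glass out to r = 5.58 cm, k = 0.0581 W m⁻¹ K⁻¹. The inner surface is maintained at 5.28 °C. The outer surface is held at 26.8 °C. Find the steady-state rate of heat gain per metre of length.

Q' = 9.59 W/m

Series thermal resistances, inner to outer:
  R'_brass = ln(0.0246/0.0229)/(2πk) = 0.07161/(2π·128) = 8.904×10^-5 m·K/W
  R'_cellular glass = ln(0.0558/0.0246)/(2πk) = 0.8190/(2π·0.0581) = 2.244 m·K/W
ΣR = 8.904×10^-5 + 2.244 = 2.244 m·K/W
Q' = ΔT/ΣR = (5.28 °C − 26.8 °C)/2.244 = -9.59 W/m
(Negative Q' ⇒ heat flows inward; heat gain = 9.59 W/m.)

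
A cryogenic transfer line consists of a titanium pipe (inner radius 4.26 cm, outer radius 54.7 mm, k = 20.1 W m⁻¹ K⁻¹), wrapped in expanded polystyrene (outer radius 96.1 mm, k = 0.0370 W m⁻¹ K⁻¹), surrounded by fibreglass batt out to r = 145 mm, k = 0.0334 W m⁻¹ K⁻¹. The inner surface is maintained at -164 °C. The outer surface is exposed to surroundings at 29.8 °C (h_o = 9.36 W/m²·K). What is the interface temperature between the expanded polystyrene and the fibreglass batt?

T = -59.6 °C

Resistance network (inner→outer):
  R'_titanium = ln(0.0547/0.0426)/(2πk) = 0.2500/(2π·20.1) = 0.001980 m·K/W
  R'_expanded polystyrene = ln(0.0961/0.0547)/(2πk) = 0.5635/(2π·0.0370) = 2.424 m·K/W
  R'_fibreglass batt = ln(0.145/0.0961)/(2πk) = 0.4113/(2π·0.0334) = 1.960 m·K/W
  R'_conv,out = 1/(2πr h) = 1/(2π·0.145·9.36) = 0.1173 m·K/W
ΣR = 0.001980 + 2.424 + 1.960 + 0.1173 = 4.503 m·K/W
Q' = ΔT/ΣR = (-164 °C − 29.8 °C)/4.503 = -43.04 W/m
From the inner boundary to the expanded polystyrene/fibreglass batt interface, ΣR_partial = 2.426 m·K/W.
T_interface = T_in − Q'·ΣR_partial = -164 °C − (-43.04)(2.426) = -59.6 °C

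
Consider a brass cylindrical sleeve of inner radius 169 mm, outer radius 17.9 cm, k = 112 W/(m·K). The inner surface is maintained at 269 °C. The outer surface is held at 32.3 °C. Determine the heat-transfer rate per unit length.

Q' = 2.90×10^6 W/m

Q' = 2πk·ΔT/ln(r₂/r₁) = 2π × 112 × 236.7 / ln(0.179/0.169) = 2.90×10^6 W/m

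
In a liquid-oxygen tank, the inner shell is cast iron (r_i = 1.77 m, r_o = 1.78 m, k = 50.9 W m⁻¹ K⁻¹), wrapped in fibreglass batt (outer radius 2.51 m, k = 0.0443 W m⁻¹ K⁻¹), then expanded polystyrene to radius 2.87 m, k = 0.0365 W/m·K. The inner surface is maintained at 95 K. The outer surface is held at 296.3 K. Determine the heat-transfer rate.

Resistance network (inner→outer):
  R_cast iron = (1/1.77 − 1/1.78)/(4πk) = 0.003174/(4π·50.9) = 4.962×10^-6 K/W
  R_fibreglass batt = (1/1.78 − 1/2.51)/(4πk) = 0.1634/(4π·0.0443) = 0.2935 K/W
  R_expanded polystyrene = (1/2.51 − 1/2.87)/(4πk) = 0.04997/(4π·0.0365) = 0.1090 K/W
ΣR = 4.962×10^-6 + 0.2935 + 0.1090 = 0.4025 K/W
Q = ΔT/ΣR = (95 K − 296.3 K)/0.4025 = -500 W
(Negative Q ⇒ heat flows inward; heat gain = 500 W.)

Q = 500 W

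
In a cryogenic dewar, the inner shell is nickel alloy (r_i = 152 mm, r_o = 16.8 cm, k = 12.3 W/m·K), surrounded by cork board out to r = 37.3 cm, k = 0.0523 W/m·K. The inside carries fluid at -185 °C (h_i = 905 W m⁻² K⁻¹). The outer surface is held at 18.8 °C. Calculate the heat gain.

Series thermal resistances, inner to outer:
  R_conv,in = 1/(4πr²h) = 1/(4π·0.152²·905) = 0.003806 K/W
  R_nickel alloy = (1/0.152 − 1/0.168)/(4πk) = 0.6266/(4π·12.3) = 0.004054 K/W
  R_cork board = (1/0.168 − 1/0.373)/(4πk) = 3.271/(4π·0.0523) = 4.978 K/W
ΣR = 0.003806 + 0.004054 + 4.978 = 4.986 K/W
Q = ΔT/ΣR = (-185 °C − 18.8 °C)/4.986 = -40.9 W
(Negative Q ⇒ heat flows inward; heat gain = 40.9 W.)

Q = 40.9 W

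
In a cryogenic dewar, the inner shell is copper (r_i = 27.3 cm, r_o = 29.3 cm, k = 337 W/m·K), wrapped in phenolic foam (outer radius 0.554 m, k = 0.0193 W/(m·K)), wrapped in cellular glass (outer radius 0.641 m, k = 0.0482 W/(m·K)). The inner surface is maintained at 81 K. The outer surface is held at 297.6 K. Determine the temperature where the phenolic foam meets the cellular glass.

T = 285.1 K

Treat each layer as a resistance in series:
  R_copper = (1/0.273 − 1/0.293)/(4πk) = 0.2500/(4π·337) = 5.904×10^-5 K/W
  R_phenolic foam = (1/0.293 − 1/0.554)/(4πk) = 1.608/(4π·0.0193) = 6.630 K/W
  R_cellular glass = (1/0.554 − 1/0.641)/(4πk) = 0.2450/(4π·0.0482) = 0.4045 K/W
ΣR = 5.904×10^-5 + 6.630 + 0.4045 = 7.035 K/W
Q = ΔT/ΣR = (81 K − 297.6 K)/7.035 = -30.79 W
From the inner boundary to the phenolic foam/cellular glass interface, ΣR_partial = 6.630 K/W.
T_interface = T_in − Q·ΣR_partial = 81 K − (-30.79)(6.630) = 285.1 K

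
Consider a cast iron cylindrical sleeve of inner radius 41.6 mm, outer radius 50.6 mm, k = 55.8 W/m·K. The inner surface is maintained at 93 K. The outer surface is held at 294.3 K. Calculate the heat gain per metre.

Q' = 360 kW/m

Q' = 2πk·ΔT/ln(r₂/r₁) = 2π × 55.8 × 201.3 / ln(0.0506/0.0416) = 3.60×10^5 W/m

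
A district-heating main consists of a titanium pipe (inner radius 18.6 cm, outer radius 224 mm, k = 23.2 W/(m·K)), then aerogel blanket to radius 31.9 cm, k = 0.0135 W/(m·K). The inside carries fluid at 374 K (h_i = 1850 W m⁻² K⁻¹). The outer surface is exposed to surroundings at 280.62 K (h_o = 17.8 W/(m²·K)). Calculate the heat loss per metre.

Q' = 22.2 W/m

Series thermal resistances, inner to outer:
  R'_conv,in = 1/(2πr h) = 1/(2π·0.186·1850) = 4.625×10^-4 m·K/W
  R'_titanium = ln(0.224/0.186)/(2πk) = 0.1859/(2π·23.2) = 0.001275 m·K/W
  R'_aerogel blanket = ln(0.319/0.224)/(2πk) = 0.3535/(2π·0.0135) = 4.168 m·K/W
  R'_conv,out = 1/(2πr h) = 1/(2π·0.319·17.8) = 0.02803 m·K/W
ΣR = 4.625×10^-4 + 0.001275 + 4.168 + 0.02803 = 4.198 m·K/W
Q' = ΔT/ΣR = (374 K − 280.62 K)/4.198 = 22.2 W/m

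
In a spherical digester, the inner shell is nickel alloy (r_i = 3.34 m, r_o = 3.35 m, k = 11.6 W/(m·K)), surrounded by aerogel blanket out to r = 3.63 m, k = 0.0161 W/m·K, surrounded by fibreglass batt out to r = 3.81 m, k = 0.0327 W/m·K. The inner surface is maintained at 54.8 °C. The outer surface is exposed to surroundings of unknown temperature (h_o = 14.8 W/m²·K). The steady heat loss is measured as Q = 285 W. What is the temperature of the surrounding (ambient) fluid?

Series resistances:
  R_nickel alloy = (1/3.34 − 1/3.35)/(4πk) = 8.937×10^-4/(4π·11.6) = 6.131×10^-6 K/W
  R_aerogel blanket = (1/3.35 − 1/3.63)/(4πk) = 0.02303/(4π·0.0161) = 0.1138 K/W
  R_fibreglass batt = (1/3.63 − 1/3.81)/(4πk) = 0.01301/(4π·0.0327) = 0.03167 K/W
  R_conv,out = 1/(4πr²h) = 1/(4π·3.81²·14.8) = 3.704×10^-4 K/W
ΣR = 0.1459 K/W
ΔT = Q·ΣR = 285 × 0.1459 = 41.58 K
Heat flows outward, so T_out = T_in − ΔT = 54.8 − 41.58 = 13.2 °C

T_out = 13.2 °C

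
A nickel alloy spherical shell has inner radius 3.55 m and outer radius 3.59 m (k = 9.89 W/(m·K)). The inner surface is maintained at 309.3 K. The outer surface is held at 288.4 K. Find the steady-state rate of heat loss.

Q = 828 kW

Q = 4πk·ΔT/(1/r₁ − 1/r₂) = 4π × 9.89 × 20.9 / (1/3.55 − 1/3.59) = 8.28×10^5 W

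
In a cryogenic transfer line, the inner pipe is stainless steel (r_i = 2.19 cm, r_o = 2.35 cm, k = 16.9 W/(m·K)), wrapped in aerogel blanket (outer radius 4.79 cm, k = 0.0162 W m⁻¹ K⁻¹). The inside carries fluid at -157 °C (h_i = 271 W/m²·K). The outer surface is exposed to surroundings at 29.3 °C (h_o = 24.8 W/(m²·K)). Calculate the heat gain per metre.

Resistance network (inner→outer):
  R'_conv,in = 1/(2πr h) = 1/(2π·0.0219·271) = 0.02682 m·K/W
  R'_stainless steel = ln(0.0235/0.0219)/(2πk) = 0.07051/(2π·16.9) = 6.641×10^-4 m·K/W
  R'_aerogel blanket = ln(0.0479/0.0235)/(2πk) = 0.7121/(2π·0.0162) = 6.996 m·K/W
  R'_conv,out = 1/(2πr h) = 1/(2π·0.0479·24.8) = 0.1340 m·K/W
ΣR = 0.02682 + 6.641×10^-4 + 6.996 + 0.1340 = 7.157 m·K/W
Q' = ΔT/ΣR = (-157 °C − 29.3 °C)/7.157 = -26.0 W/m
(Negative Q' ⇒ heat flows inward; heat gain = 26.0 W/m.)

Q' = 26.0 W/m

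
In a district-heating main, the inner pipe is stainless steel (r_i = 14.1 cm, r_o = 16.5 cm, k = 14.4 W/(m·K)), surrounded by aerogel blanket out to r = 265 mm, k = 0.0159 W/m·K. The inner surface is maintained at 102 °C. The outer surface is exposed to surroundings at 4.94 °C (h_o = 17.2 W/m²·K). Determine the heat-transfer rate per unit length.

Treat each layer as a resistance in series:
  R'_stainless steel = ln(0.165/0.141)/(2πk) = 0.1572/(2π·14.4) = 0.001737 m·K/W
  R'_aerogel blanket = ln(0.265/0.165)/(2πk) = 0.4738/(2π·0.0159) = 4.742 m·K/W
  R'_conv,out = 1/(2πr h) = 1/(2π·0.265·17.2) = 0.03492 m·K/W
ΣR = 0.001737 + 4.742 + 0.03492 = 4.779 m·K/W
Q' = ΔT/ΣR = (102 °C − 4.94 °C)/4.779 = 20.3 W/m

Q' = 20.3 W/m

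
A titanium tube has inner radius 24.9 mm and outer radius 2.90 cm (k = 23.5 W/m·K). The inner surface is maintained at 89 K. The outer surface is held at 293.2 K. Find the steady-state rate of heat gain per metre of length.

Q' = 2πk·ΔT/ln(r₂/r₁) = 2π × 23.5 × 204.2 / ln(0.0290/0.0249) = 1.98×10^5 W/m

Q' = 198 kW/m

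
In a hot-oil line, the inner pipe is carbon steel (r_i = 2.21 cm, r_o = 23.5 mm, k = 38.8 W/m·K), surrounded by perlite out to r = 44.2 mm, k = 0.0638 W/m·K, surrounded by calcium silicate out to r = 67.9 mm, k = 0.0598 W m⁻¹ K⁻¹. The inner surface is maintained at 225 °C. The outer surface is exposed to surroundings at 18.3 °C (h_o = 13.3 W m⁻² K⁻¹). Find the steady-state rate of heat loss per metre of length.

Treat each layer as a resistance in series:
  R'_carbon steel = ln(0.0235/0.0221)/(2πk) = 0.06142/(2π·38.8) = 2.520×10^-4 m·K/W
  R'_perlite = ln(0.0442/0.0235)/(2πk) = 0.6317/(2π·0.0638) = 1.576 m·K/W
  R'_calcium silicate = ln(0.0679/0.0442)/(2πk) = 0.4293/(2π·0.0598) = 1.143 m·K/W
  R'_conv,out = 1/(2πr h) = 1/(2π·0.0679·13.3) = 0.1762 m·K/W
ΣR = 2.520×10^-4 + 1.576 + 1.143 + 0.1762 = 2.895 m·K/W
Q' = ΔT/ΣR = (225 °C − 18.3 °C)/2.895 = 71.4 W/m

Q' = 71.4 W/m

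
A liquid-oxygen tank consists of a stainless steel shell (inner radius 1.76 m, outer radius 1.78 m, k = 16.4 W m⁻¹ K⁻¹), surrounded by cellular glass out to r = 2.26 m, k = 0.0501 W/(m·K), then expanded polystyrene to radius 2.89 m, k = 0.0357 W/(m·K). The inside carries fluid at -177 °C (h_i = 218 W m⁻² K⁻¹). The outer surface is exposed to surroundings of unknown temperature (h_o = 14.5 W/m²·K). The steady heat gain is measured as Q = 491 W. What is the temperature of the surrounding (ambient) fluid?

Sum the resistances:
  R_conv,in = 1/(4πr²h) = 1/(4π·1.76²·218) = 1.178×10^-4 K/W
  R_stainless steel = (1/1.76 − 1/1.78)/(4πk) = 0.006384/(4π·16.4) = 3.098×10^-5 K/W
  R_cellular glass = (1/1.78 − 1/2.26)/(4πk) = 0.1193/(4π·0.0501) = 0.1895 K/W
  R_expanded polystyrene = (1/2.26 − 1/2.89)/(4πk) = 0.09646/(4π·0.0357) = 0.2150 K/W
  R_conv,out = 1/(4πr²h) = 1/(4π·2.89²·14.5) = 6.571×10^-4 K/W
ΣR = 0.4053 K/W
ΔT = Q·ΣR = 491 × 0.4053 = 199.0 K
Heat flows inward, so T_out = T_in + ΔT = -177 + 199.0 = 22.0 °C

T_out = 22.0 °C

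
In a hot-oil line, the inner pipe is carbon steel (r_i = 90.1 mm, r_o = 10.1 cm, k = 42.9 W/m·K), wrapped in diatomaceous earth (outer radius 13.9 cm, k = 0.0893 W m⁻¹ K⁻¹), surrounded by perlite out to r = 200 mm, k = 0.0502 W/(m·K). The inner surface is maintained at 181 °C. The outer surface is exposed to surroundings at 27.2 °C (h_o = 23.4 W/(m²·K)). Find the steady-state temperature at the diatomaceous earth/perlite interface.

T = 131 °C

Treat each layer as a resistance in series:
  R'_carbon steel = ln(0.101/0.0901)/(2πk) = 0.1142/(2π·42.9) = 4.237×10^-4 m·K/W
  R'_diatomaceous earth = ln(0.139/0.101)/(2πk) = 0.3194/(2π·0.0893) = 0.5692 m·K/W
  R'_perlite = ln(0.200/0.139)/(2πk) = 0.3638/(2π·0.0502) = 1.154 m·K/W
  R'_conv,out = 1/(2πr h) = 1/(2π·0.200·23.4) = 0.03401 m·K/W
ΣR = 4.237×10^-4 + 0.5692 + 1.154 + 0.03401 = 1.758 m·K/W
Q' = ΔT/ΣR = (181 °C − 27.2 °C)/1.758 = 87.49 W/m
From the inner boundary to the diatomaceous earth/perlite interface, ΣR_partial = 0.5696 m·K/W.
T_interface = T_in − Q'·ΣR_partial = 181 °C − (87.49)(0.5696) = 131 °C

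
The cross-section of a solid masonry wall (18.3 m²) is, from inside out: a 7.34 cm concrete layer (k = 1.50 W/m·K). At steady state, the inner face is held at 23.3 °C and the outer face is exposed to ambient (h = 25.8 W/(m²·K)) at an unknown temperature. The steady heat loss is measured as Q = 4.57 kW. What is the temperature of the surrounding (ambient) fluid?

Series resistances:
  R_concrete = L/(kA) = 0.0734/(1.50·18.3) = 0.002674 K/W
  R_conv,out = 1/(hA) = 1/(25.8·18.3) = 0.002118 K/W
ΣR = 0.004792 K/W
ΔT = Q·ΣR = 4570 × 0.004792 = 21.90 K
Heat flows outward, so T_out = T_in − ΔT = 23.3 − 21.90 = 1.40 °C

T_out = 1.40 °C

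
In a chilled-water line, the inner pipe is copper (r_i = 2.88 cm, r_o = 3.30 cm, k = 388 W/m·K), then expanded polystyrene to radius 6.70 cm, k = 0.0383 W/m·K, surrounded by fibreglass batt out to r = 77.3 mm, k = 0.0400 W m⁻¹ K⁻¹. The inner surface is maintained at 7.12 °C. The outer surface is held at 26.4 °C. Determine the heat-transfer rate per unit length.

Treat each layer as a resistance in series:
  R'_copper = ln(0.0330/0.0288)/(2πk) = 0.1361/(2π·388) = 5.584×10^-5 m·K/W
  R'_expanded polystyrene = ln(0.0670/0.0330)/(2πk) = 0.7082/(2π·0.0383) = 2.943 m·K/W
  R'_fibreglass batt = ln(0.0773/0.0670)/(2πk) = 0.1430/(2π·0.0400) = 0.5690 m·K/W
ΣR = 5.584×10^-5 + 2.943 + 0.5690 = 3.512 m·K/W
Q' = ΔT/ΣR = (7.12 °C − 26.4 °C)/3.512 = -5.49 W/m
(Negative Q' ⇒ heat flows inward; heat gain = 5.49 W/m.)

Q' = 5.49 W/m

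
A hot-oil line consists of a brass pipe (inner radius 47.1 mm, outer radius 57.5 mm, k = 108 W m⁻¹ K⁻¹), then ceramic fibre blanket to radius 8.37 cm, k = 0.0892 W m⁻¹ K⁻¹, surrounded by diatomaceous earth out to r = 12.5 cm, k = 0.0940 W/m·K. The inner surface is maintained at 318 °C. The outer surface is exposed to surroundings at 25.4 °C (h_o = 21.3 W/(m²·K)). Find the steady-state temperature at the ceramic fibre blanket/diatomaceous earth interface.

Series thermal resistances, inner to outer:
  R'_brass = ln(0.0575/0.0471)/(2πk) = 0.1995/(2π·108) = 2.940×10^-4 m·K/W
  R'_ceramic fibre blanket = ln(0.0837/0.0575)/(2πk) = 0.3755/(2π·0.0892) = 0.6699 m·K/W
  R'_diatomaceous earth = ln(0.125/0.0837)/(2πk) = 0.4011/(2π·0.0940) = 0.6791 m·K/W
  R'_conv,out = 1/(2πr h) = 1/(2π·0.125·21.3) = 0.05978 m·K/W
ΣR = 2.940×10^-4 + 0.6699 + 0.6791 + 0.05978 = 1.409 m·K/W
Q' = ΔT/ΣR = (318 °C − 25.4 °C)/1.409 = 207.7 W/m
From the inner boundary to the ceramic fibre blanket/diatomaceous earth interface, ΣR_partial = 0.6702 m·K/W.
T_interface = T_in − Q'·ΣR_partial = 318 °C − (207.7)(0.6702) = 179 °C

T = 179 °C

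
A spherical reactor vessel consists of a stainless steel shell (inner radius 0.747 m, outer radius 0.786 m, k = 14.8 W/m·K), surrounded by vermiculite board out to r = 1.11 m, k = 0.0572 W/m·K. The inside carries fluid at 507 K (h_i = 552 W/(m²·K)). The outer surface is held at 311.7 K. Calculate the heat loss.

Q = 378 W

Treat each layer as a resistance in series:
  R_conv,in = 1/(4πr²h) = 1/(4π·0.747²·552) = 2.584×10^-4 K/W
  R_stainless steel = (1/0.747 − 1/0.786)/(4πk) = 0.06642/(4π·14.8) = 3.571×10^-4 K/W
  R_vermiculite board = (1/0.786 − 1/1.11)/(4πk) = 0.3714/(4π·0.0572) = 0.5166 K/W
ΣR = 2.584×10^-4 + 3.571×10^-4 + 0.5166 = 0.5172 K/W
Q = ΔT/ΣR = (507 K − 311.7 K)/0.5172 = 378 W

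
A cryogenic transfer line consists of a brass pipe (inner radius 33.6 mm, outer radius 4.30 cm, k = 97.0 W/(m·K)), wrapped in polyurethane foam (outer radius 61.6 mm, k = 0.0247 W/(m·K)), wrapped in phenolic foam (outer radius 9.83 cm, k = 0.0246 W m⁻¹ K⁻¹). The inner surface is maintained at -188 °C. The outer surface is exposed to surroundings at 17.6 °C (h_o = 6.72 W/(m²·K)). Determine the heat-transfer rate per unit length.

Q' = 36.8 W/m

Series thermal resistances, inner to outer:
  R'_brass = ln(0.0430/0.0336)/(2πk) = 0.2467/(2π·97.0) = 4.047×10^-4 m·K/W
  R'_polyurethane foam = ln(0.0616/0.0430)/(2πk) = 0.3595/(2π·0.0247) = 2.316 m·K/W
  R'_phenolic foam = ln(0.0983/0.0616)/(2πk) = 0.4674/(2π·0.0246) = 3.024 m·K/W
  R'_conv,out = 1/(2πr h) = 1/(2π·0.0983·6.72) = 0.2409 m·K/W
ΣR = 4.047×10^-4 + 2.316 + 3.024 + 0.2409 = 5.581 m·K/W
Q' = ΔT/ΣR = (-188 °C − 17.6 °C)/5.581 = -36.8 W/m
(Negative Q' ⇒ heat flows inward; heat gain = 36.8 W/m.)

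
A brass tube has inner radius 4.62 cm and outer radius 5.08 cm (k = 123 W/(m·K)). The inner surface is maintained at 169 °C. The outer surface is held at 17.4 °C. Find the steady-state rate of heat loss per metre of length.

Q' = 1230 kW/m

Q' = 2πk·ΔT/ln(r₂/r₁) = 2π × 123 × 151.6 / ln(0.0508/0.0462) = 1.23×10^6 W/m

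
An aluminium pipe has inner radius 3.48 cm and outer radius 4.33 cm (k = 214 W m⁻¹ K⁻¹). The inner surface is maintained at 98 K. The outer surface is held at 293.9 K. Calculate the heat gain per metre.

Q' = 2πk·ΔT/ln(r₂/r₁) = 2π × 214 × 195.9 / ln(0.0433/0.0348) = 1.21×10^6 W/m

Q' = 1210 kW/m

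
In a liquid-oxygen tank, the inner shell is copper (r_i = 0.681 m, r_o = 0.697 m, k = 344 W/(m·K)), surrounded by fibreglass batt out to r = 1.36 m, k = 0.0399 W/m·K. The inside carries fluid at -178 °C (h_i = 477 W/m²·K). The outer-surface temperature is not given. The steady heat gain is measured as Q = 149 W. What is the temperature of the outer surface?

T_out = 29.9 °C

Series resistances:
  R_conv,in = 1/(4πr²h) = 1/(4π·0.681²·477) = 3.597×10^-4 K/W
  R_copper = (1/0.681 − 1/0.697)/(4πk) = 0.03371/(4π·344) = 7.798×10^-6 K/W
  R_fibreglass batt = (1/0.697 − 1/1.36)/(4πk) = 0.6994/(4π·0.0399) = 1.395 K/W
ΣR = 1.395 K/W
ΔT = Q·ΣR = 149 × 1.395 = 207.9 K
Heat flows inward, so T_out = T_in + ΔT = -178 + 207.9 = 29.9 °C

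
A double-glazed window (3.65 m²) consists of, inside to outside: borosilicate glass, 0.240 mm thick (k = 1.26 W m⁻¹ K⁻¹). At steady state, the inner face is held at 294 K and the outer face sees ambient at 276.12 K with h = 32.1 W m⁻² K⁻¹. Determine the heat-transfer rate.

Q = 2080 W

Treat each layer as a resistance in series:
  R_borosilicate glass = L/(kA) = 2.40×10^-4/(1.26·3.65) = 5.219×10^-5 K/W
  R_conv,out = 1/(hA) = 1/(32.1·3.65) = 0.008535 K/W
ΣR = 5.219×10^-5 + 0.008535 = 0.008587 K/W
Q = ΔT/ΣR = (294 K − 276.12 K)/0.008587 = 2080 W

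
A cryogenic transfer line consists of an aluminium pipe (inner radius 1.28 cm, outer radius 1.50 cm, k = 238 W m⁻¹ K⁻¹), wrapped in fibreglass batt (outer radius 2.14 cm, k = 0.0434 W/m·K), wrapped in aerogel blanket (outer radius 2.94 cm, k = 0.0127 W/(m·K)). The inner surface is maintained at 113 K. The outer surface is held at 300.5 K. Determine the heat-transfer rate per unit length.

Q' = 35.5 W/m

Series thermal resistances, inner to outer:
  R'_aluminium = ln(0.0150/0.0128)/(2πk) = 0.1586/(2π·238) = 1.061×10^-4 m·K/W
  R'_fibreglass batt = ln(0.0214/0.0150)/(2πk) = 0.3553/(2π·0.0434) = 1.303 m·K/W
  R'_aerogel blanket = ln(0.0294/0.0214)/(2πk) = 0.3176/(2π·0.0127) = 3.980 m·K/W
ΣR = 1.061×10^-4 + 1.303 + 3.980 = 5.283 m·K/W
Q' = ΔT/ΣR = (113 K − 300.5 K)/5.283 = -35.5 W/m
(Negative Q' ⇒ heat flows inward; heat gain = 35.5 W/m.)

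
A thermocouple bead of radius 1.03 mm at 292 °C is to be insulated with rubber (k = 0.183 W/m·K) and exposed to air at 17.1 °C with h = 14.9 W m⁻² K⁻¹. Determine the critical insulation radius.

r_cr = 2.46 cm

For a sphere, r_cr = 2k_ins/h = 2·0.183/14.9 = 0.0246 m = 2.46 cm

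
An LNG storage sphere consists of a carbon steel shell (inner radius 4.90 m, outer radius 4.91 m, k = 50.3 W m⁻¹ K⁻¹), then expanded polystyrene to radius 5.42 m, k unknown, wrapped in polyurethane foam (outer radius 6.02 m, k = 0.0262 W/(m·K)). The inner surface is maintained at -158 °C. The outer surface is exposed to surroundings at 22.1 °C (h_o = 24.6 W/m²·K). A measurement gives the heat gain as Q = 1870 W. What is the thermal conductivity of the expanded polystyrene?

k = 0.0378 W/m·K

ΣR = ΔT/Q = |-158 − 22.1|/1870 = 0.09631 K/W
Known resistances:
  R_carbon steel = (1/4.90 − 1/4.91)/(4πk) = 4.156×10^-4/(4π·50.3) = 6.576×10^-7 K/W
  R_polyurethane foam = (1/5.42 − 1/6.02)/(4πk) = 0.01839/(4π·0.0262) = 0.05585 K/W
  R_conv,out = 1/(4πr²h) = 1/(4π·6.02²·24.6) = 8.926×10^-5 K/W
R_expanded polystyrene = ΣR − ΣR_known = 0.09631 − 0.05594 = 0.04037 K/W
(1/r₁−1/r₂)/(4πk) = 0.04037 ⇒ k = 0.01916/(4π·0.04037) = 0.0378 W/m·K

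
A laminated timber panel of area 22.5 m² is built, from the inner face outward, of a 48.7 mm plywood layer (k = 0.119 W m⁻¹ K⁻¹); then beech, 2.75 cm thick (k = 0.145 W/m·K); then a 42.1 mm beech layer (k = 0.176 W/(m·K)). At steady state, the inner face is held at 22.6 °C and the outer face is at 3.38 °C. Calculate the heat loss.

Q = 516 W

Resistance network (inner→outer):
  R_plywood = L/(kA) = 0.0487/(0.119·22.5) = 0.01819 K/W
  R_beech = L/(kA) = 0.0275/(0.145·22.5) = 0.008429 K/W
  R_beech = L/(kA) = 0.0421/(0.176·22.5) = 0.01063 K/W
ΣR = 0.01819 + 0.008429 + 0.01063 = 0.03725 K/W
Q = ΔT/ΣR = (22.6 °C − 3.38 °C)/0.03725 = 516 W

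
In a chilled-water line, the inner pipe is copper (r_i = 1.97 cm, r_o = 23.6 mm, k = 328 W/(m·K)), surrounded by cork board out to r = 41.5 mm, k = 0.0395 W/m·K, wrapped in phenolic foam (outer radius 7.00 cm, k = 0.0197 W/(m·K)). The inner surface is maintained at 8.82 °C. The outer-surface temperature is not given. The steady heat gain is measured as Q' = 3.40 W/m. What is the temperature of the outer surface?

Sum the resistances:
  R'_copper = ln(0.0236/0.0197)/(2πk) = 0.1806/(2π·328) = 8.765×10^-5 m·K/W
  R'_cork board = ln(0.0415/0.0236)/(2πk) = 0.5644/(2π·0.0395) = 2.274 m·K/W
  R'_phenolic foam = ln(0.0700/0.0415)/(2πk) = 0.5228/(2π·0.0197) = 4.224 m·K/W
ΣR = 6.498 m·K/W
ΔT = Q'·ΣR = 3.40 × 6.498 = 22.09 K
Heat flows inward, so T_out = T_in + ΔT = 8.82 + 22.09 = 30.9 °C

T_out = 30.9 °C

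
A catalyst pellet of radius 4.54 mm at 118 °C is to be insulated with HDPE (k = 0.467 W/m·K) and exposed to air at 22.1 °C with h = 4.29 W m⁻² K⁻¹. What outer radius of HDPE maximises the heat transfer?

For a sphere, r_cr = 2k_ins/h = 2·0.467/4.29 = 0.218 m = 21.8 cm

r_cr = 21.8 cm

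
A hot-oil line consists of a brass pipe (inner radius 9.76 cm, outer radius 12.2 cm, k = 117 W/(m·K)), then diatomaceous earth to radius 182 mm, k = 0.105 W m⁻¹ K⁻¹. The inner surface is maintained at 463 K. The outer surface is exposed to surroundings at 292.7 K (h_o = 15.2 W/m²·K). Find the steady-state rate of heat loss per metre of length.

Q' = 256 W/m

Series thermal resistances, inner to outer:
  R'_brass = ln(0.122/0.0976)/(2πk) = 0.2231/(2π·117) = 3.035×10^-4 m·K/W
  R'_diatomaceous earth = ln(0.182/0.122)/(2πk) = 0.4000/(2π·0.105) = 0.6063 m·K/W
  R'_conv,out = 1/(2πr h) = 1/(2π·0.182·15.2) = 0.05753 m·K/W
ΣR = 3.035×10^-4 + 0.6063 + 0.05753 = 0.6641 m·K/W
Q' = ΔT/ΣR = (463 K − 292.7 K)/0.6641 = 256 W/m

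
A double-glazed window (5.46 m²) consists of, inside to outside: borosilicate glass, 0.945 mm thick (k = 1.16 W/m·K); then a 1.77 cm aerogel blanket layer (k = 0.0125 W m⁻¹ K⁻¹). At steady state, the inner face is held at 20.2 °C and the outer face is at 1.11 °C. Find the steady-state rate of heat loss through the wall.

Q = 73.6 W

Resistance network (inner→outer):
  R_borosilicate glass = L/(kA) = 9.45×10^-4/(1.16·5.46) = 1.492×10^-4 K/W
  R_aerogel blanket = L/(kA) = 0.0177/(0.0125·5.46) = 0.2593 K/W
ΣR = 1.492×10^-4 + 0.2593 = 0.2594 K/W
Q = ΔT/ΣR = (20.2 °C − 1.11 °C)/0.2594 = 73.6 W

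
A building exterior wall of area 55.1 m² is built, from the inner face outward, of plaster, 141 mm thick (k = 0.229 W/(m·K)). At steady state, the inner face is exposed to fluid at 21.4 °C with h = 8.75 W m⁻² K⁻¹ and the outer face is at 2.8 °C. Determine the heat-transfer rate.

Q = 1400 W

Treat each layer as a resistance in series:
  R_conv,in = 1/(hA) = 1/(8.75·55.1) = 0.002074 K/W
  R_plaster = L/(kA) = 0.141/(0.229·55.1) = 0.01117 K/W
ΣR = 0.002074 + 0.01117 = 0.01324 K/W
Q = ΔT/ΣR = (21.4 °C − 2.8 °C)/0.01324 = 1400 W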